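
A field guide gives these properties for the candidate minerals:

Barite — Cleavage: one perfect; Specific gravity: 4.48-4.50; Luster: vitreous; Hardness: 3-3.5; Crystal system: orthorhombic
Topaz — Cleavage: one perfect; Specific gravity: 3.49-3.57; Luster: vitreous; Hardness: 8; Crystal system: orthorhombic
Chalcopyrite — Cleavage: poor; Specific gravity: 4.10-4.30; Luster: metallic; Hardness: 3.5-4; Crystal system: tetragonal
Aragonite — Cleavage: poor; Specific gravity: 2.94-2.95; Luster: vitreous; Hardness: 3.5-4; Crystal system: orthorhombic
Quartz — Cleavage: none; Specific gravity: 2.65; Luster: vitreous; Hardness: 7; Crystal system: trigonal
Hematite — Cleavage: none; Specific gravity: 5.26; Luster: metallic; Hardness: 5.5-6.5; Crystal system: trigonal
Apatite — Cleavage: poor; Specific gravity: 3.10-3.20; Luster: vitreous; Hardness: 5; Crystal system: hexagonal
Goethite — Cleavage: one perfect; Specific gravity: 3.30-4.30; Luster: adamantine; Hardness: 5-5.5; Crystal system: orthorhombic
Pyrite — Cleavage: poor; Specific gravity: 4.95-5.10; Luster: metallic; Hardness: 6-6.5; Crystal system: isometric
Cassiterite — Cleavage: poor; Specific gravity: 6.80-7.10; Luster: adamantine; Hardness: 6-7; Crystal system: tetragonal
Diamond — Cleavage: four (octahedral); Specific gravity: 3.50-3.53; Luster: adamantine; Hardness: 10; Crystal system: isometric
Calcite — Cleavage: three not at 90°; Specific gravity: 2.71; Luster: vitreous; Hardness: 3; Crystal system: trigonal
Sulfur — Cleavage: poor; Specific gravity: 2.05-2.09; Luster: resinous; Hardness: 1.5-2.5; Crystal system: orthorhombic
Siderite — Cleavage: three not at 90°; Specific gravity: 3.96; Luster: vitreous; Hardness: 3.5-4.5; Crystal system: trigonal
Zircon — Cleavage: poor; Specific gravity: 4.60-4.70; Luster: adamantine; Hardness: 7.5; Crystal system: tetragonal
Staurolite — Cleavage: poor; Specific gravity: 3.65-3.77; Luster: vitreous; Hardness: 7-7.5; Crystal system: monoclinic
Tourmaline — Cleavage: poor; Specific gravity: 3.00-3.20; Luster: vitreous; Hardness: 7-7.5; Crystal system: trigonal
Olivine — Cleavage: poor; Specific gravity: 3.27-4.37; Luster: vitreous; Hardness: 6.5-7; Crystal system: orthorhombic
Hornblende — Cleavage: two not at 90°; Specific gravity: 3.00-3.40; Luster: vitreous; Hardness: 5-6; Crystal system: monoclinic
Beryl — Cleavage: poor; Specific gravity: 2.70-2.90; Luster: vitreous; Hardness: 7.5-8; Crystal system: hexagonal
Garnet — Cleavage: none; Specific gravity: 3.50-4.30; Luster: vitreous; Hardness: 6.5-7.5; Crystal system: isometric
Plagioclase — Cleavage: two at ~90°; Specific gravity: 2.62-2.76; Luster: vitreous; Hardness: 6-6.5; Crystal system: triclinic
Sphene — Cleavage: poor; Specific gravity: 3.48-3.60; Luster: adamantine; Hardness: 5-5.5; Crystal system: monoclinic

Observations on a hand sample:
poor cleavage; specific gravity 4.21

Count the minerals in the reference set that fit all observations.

Poor cleavage: Chalcopyrite, Aragonite, Apatite, Pyrite, Cassiterite, Sulfur, Zircon, Staurolite, Tourmaline, Olivine, Beryl, Sphene remain.
Specific gravity 4.21: only Chalcopyrite, Olivine remain.
Remaining candidates: Chalcopyrite, Olivine.
That is 2 minerals.

2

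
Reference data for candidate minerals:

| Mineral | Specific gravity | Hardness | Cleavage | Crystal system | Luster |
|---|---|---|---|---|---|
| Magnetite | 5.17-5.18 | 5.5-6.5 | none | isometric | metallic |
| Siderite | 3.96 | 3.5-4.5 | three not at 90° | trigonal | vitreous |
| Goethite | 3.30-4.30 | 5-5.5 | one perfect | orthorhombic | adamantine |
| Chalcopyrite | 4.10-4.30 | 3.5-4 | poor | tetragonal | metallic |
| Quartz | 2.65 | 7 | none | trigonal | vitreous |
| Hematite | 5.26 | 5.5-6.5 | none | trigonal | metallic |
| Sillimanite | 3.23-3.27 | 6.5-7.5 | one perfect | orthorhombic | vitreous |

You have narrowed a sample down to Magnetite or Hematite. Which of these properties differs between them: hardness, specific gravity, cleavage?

Hardness: both 5.5-6.5 — identical.
Specific gravity: Magnetite 5.17-5.18, Hematite 5.26 — distinct.
Cleavage: both none — identical.
Of the listed properties, specific gravity is the one that separates them.

specific gravity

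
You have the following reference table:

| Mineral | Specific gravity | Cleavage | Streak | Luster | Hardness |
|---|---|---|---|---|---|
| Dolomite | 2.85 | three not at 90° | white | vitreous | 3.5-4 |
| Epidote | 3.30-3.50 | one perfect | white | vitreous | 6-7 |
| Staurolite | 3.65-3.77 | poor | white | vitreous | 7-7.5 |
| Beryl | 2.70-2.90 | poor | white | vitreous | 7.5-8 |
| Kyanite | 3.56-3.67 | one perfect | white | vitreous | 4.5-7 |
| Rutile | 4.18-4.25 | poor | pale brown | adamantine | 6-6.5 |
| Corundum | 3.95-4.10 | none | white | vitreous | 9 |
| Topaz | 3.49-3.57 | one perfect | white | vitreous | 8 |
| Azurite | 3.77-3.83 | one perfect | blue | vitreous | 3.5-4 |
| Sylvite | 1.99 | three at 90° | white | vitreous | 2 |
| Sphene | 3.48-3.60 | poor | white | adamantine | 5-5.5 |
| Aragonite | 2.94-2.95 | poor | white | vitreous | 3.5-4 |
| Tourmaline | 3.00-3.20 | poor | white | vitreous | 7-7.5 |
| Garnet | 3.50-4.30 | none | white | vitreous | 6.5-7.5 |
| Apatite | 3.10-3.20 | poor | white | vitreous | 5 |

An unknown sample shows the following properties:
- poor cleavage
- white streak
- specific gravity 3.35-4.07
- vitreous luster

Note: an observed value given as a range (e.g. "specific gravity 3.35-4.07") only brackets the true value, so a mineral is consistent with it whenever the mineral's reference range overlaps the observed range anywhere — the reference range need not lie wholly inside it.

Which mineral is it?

Poor cleavage: leaves Staurolite, Beryl, Rutile, Sphene, Aragonite, Tourmaline, Apatite.
White streak excludes Rutile.
Specific gravity 3.35-4.07: leaves Staurolite, Sphene.
Vitreous luster is inconsistent with Sphene.
The only mineral consistent with every observation is Staurolite.

Staurolite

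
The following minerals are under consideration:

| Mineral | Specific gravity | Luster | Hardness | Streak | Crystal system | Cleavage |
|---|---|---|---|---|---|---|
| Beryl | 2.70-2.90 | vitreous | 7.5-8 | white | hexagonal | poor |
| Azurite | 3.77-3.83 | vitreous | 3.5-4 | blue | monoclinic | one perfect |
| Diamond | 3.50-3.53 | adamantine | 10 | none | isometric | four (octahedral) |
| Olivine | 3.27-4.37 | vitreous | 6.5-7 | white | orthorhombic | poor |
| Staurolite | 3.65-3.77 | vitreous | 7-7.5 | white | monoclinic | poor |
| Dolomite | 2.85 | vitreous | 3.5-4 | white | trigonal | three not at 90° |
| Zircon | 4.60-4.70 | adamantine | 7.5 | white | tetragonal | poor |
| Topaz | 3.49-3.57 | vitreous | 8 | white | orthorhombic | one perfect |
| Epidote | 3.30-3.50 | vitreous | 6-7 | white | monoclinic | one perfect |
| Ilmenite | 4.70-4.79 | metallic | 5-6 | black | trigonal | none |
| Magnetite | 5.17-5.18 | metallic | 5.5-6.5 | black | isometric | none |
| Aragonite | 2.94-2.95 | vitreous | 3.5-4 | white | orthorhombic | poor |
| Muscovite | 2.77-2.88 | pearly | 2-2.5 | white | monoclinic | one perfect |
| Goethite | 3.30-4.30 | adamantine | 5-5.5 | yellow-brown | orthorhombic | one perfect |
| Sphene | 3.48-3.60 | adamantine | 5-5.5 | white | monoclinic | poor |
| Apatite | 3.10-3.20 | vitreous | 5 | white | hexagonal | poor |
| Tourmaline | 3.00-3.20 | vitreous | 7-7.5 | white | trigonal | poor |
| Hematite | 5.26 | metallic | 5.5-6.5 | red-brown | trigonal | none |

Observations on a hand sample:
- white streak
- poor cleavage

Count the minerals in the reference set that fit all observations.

White streak is inconsistent with Azurite, Diamond, Ilmenite, Magnetite, Goethite, Hematite.
Poor cleavage rules out Dolomite, Topaz, Epidote, Muscovite.
Consistent with every observation: Apatite, Aragonite, Beryl, Olivine, Sphene, Staurolite, Tourmaline, Zircon.
That is 8 minerals.

8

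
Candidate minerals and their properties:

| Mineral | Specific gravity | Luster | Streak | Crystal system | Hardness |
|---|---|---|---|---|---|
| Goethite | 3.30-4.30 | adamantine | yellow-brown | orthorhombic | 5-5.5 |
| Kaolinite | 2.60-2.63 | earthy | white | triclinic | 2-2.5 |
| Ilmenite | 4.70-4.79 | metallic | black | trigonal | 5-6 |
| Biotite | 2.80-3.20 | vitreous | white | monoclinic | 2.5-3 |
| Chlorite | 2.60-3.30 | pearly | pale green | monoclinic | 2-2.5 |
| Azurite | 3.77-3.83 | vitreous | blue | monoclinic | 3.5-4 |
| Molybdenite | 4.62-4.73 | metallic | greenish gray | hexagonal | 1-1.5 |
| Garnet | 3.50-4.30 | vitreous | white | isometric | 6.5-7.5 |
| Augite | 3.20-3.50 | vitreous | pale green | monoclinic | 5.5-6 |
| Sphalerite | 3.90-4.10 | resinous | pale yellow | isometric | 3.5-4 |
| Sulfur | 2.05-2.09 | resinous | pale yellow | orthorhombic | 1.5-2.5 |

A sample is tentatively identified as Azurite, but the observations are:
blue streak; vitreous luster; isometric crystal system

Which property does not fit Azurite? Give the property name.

crystal system

Blue streak: Azurite has blue streak — within range.
Vitreous luster: Azurite has vitreous luster — within range.
Isometric crystal system: Azurite has monoclinic system — outside the reference range.
The crystal system is the one property that does not fit.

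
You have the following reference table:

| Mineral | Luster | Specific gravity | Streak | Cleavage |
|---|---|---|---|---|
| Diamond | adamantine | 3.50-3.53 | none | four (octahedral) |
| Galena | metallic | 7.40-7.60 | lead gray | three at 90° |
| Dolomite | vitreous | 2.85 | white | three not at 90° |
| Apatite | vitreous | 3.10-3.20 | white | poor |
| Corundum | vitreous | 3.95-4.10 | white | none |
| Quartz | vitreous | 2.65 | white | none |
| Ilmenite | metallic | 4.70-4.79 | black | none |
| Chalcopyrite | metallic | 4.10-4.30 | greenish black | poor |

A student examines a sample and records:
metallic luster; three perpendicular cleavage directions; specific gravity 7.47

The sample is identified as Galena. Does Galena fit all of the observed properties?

Metallic luster — matches Galena (metallic luster).
Three perpendicular cleavage directions — matches Galena (cleavage three at 90°).
Specific gravity 7.47 — matches Galena (SG 7.40-7.60).
All observations are consistent with the tabulated values for Galena.

Yes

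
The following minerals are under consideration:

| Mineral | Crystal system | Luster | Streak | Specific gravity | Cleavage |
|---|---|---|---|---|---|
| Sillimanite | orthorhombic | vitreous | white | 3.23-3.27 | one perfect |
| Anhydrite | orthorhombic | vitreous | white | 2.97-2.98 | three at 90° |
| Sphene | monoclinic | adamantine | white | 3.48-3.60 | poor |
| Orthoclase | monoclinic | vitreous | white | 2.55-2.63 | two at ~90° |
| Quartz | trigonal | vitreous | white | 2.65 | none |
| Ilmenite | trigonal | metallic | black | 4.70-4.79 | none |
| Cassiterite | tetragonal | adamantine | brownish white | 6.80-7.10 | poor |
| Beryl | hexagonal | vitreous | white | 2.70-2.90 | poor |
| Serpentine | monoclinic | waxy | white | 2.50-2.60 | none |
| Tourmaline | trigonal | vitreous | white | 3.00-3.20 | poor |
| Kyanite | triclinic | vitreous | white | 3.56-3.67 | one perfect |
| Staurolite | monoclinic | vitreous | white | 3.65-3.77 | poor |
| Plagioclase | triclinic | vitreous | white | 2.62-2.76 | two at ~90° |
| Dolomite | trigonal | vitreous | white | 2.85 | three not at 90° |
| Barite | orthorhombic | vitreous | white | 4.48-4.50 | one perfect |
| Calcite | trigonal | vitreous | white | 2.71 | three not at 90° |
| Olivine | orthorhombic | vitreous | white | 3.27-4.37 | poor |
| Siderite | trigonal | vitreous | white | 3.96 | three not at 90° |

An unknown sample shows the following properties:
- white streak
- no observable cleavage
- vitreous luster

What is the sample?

White streak eliminates Ilmenite, Cassiterite.
No observable cleavage: leaves Quartz, Serpentine.
Vitreous luster eliminates Serpentine.
Quartz is the sole remaining match.

Quartz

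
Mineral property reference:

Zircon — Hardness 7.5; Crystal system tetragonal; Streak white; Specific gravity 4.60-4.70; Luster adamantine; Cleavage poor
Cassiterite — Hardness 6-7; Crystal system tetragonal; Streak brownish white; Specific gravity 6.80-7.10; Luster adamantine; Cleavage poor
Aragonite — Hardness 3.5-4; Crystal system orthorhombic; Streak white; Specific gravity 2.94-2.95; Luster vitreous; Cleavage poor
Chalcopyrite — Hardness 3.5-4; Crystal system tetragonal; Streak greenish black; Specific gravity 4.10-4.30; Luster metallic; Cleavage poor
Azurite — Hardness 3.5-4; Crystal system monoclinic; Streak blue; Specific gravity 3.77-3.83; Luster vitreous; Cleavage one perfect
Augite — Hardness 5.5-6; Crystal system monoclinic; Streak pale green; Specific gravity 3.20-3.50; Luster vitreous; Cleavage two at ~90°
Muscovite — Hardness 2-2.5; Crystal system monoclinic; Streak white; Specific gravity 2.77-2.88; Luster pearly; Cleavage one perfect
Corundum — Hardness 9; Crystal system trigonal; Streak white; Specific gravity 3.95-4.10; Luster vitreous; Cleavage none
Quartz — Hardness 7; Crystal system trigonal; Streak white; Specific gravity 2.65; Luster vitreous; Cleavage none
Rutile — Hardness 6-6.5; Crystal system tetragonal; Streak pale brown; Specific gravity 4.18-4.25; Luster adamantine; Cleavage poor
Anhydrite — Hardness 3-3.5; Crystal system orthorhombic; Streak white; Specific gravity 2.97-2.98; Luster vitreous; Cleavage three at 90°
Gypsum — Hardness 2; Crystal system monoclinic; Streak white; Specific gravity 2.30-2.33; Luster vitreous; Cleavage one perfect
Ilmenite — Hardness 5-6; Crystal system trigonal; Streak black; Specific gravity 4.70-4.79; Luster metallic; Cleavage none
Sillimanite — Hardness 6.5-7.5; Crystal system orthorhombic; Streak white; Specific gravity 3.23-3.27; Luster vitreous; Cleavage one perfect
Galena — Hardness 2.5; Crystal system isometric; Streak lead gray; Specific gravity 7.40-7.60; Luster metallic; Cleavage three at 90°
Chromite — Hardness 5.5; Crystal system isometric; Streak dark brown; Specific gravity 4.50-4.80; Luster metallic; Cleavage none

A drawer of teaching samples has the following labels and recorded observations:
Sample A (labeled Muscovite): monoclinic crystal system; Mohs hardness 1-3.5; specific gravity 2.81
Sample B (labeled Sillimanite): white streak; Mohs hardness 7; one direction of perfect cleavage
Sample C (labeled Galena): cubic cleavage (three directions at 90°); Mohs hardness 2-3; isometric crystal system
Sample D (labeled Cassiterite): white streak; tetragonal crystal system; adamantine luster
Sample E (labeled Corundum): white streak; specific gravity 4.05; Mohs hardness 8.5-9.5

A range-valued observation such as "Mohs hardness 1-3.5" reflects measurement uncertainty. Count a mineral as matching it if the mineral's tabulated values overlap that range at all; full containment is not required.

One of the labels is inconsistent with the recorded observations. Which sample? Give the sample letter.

Sample A: nothing contradicts Muscovite.
Sample B: nothing contradicts Sillimanite.
Sample C: nothing contradicts Galena.
Sample D: white streak is outside the reference for Cassiterite (brownish white streak) — mislabeled.
Sample E: nothing contradicts Corundum.
Sample D is the mislabeled one.

D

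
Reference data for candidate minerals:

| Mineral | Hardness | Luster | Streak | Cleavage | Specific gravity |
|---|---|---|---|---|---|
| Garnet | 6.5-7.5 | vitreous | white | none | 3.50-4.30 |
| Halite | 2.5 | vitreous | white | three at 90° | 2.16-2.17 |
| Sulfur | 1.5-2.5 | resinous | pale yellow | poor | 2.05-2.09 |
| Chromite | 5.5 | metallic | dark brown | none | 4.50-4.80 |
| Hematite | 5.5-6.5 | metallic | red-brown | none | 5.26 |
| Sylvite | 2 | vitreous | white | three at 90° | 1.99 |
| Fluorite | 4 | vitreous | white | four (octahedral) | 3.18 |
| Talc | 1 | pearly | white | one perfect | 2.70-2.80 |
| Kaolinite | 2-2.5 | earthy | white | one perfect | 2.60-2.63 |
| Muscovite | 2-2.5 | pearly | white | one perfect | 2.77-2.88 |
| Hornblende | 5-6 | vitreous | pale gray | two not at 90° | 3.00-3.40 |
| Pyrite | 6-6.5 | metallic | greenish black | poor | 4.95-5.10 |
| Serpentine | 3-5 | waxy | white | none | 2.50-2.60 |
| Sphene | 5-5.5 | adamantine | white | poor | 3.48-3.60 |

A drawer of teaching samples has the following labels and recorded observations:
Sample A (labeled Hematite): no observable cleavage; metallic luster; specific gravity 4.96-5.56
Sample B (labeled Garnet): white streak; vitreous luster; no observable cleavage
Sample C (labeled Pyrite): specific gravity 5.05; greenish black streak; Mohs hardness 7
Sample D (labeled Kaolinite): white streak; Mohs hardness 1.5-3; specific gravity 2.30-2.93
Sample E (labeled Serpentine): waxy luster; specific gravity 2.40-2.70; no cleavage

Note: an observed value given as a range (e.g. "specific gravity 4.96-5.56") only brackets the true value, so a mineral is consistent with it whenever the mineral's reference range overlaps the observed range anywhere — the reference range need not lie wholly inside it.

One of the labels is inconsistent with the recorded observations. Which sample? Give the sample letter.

C

Sample A: every observation is compatible with the reference values for Hematite.
Sample B: every observation is compatible with the reference values for Garnet.
Sample C: Pyrite has hardness 6-6.5, but the record shows Mohs hardness 7 — this label is wrong.
Sample D: every observation is compatible with the reference values for Kaolinite.
Sample E: every observation is compatible with the reference values for Serpentine.
Only sample C is inconsistent with its label.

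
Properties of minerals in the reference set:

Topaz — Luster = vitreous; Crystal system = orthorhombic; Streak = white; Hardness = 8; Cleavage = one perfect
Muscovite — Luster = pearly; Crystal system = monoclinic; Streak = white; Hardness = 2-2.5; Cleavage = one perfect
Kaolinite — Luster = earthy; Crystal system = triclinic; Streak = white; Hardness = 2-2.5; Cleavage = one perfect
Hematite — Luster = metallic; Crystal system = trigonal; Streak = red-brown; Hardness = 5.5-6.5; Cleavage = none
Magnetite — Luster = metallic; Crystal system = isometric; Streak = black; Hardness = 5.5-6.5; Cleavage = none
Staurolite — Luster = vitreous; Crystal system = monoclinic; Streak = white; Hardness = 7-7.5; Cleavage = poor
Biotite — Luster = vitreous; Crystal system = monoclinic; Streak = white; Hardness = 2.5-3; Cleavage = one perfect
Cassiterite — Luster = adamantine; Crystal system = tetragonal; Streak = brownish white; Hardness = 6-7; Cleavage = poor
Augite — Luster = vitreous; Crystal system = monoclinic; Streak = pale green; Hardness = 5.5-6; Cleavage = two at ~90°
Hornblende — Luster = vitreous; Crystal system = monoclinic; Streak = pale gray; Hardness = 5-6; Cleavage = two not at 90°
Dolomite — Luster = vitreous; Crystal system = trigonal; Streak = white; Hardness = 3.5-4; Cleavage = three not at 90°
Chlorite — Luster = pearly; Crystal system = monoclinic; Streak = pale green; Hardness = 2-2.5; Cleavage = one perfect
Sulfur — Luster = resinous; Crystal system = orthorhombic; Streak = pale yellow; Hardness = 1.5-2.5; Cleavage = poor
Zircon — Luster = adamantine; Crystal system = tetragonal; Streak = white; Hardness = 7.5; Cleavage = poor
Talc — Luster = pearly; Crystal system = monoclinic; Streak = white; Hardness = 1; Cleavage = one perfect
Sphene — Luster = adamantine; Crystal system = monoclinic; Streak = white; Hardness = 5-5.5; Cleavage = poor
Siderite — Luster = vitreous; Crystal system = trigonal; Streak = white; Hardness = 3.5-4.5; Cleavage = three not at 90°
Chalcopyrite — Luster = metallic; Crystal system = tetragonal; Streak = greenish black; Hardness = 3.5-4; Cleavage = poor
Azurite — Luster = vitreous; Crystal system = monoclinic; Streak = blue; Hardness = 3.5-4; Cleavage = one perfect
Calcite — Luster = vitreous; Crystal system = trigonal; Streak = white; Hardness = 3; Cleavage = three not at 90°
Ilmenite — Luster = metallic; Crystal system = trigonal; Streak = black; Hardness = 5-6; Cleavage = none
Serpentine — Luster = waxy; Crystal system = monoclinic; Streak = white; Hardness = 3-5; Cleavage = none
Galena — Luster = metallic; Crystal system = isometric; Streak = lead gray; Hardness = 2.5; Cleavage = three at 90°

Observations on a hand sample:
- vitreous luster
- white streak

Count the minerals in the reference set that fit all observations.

6

Vitreous luster: narrows the field to Topaz, Staurolite, Biotite, Augite, Hornblende, Dolomite, Siderite, Azurite, Calcite.
White streak is inconsistent with Augite, Hornblende, Azurite.
Remaining candidates: Biotite, Calcite, Dolomite, Siderite, Staurolite, Topaz.
That is 6 minerals.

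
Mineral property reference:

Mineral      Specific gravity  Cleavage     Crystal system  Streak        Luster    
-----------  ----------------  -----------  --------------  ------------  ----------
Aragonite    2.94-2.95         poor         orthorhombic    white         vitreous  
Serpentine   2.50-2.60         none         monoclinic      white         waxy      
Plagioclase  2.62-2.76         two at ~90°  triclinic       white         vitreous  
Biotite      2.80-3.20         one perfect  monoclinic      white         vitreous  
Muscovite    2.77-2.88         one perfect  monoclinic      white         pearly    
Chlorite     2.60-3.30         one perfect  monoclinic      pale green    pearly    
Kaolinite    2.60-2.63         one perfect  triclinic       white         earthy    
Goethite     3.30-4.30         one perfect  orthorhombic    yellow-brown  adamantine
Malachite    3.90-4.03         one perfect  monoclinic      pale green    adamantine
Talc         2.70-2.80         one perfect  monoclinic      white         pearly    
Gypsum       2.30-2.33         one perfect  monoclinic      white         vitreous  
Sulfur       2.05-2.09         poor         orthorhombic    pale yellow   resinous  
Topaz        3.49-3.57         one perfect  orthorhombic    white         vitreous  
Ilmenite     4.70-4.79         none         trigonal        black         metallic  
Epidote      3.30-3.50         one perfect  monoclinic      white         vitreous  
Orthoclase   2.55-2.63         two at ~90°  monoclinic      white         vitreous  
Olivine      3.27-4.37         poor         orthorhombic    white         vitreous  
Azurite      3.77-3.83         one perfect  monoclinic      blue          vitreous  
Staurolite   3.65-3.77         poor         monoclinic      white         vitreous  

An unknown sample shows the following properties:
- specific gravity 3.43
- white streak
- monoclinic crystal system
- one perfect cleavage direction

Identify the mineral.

Epidote

Specific gravity 3.43 — narrows the field to Goethite, Epidote, Olivine.
White streak excludes Goethite.
Monoclinic crystal system is inconsistent with Olivine.
One perfect cleavage direction — no further eliminations.
Epidote is the sole remaining match.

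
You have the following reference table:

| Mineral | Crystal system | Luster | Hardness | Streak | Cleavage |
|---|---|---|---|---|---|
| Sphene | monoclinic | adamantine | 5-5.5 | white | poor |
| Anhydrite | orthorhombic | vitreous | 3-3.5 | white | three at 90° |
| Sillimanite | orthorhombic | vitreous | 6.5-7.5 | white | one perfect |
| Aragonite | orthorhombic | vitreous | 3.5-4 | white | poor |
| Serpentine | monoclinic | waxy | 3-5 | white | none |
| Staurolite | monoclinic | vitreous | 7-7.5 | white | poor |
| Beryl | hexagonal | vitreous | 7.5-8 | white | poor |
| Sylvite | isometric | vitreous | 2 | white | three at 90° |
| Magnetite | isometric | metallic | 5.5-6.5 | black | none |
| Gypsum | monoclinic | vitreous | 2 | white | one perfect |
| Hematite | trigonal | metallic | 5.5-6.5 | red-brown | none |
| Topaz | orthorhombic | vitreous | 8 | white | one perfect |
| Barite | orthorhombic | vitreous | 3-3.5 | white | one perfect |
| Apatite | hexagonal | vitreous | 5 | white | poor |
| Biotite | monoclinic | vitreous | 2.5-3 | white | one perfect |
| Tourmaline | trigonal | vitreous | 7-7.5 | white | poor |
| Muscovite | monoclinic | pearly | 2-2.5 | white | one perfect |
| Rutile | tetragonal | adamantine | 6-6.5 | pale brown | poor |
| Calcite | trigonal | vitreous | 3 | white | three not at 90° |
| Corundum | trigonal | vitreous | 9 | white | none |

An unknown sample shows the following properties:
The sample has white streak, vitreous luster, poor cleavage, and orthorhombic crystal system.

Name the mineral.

Aragonite

White streak rules out Magnetite, Hematite, Rutile.
Vitreous luster is inconsistent with Sphene, Serpentine, Muscovite.
Poor cleavage — Aragonite, Staurolite, Beryl, Apatite, Tourmaline remain.
Orthorhombic crystal system — leaves Aragonite.
Aragonite is the sole remaining match.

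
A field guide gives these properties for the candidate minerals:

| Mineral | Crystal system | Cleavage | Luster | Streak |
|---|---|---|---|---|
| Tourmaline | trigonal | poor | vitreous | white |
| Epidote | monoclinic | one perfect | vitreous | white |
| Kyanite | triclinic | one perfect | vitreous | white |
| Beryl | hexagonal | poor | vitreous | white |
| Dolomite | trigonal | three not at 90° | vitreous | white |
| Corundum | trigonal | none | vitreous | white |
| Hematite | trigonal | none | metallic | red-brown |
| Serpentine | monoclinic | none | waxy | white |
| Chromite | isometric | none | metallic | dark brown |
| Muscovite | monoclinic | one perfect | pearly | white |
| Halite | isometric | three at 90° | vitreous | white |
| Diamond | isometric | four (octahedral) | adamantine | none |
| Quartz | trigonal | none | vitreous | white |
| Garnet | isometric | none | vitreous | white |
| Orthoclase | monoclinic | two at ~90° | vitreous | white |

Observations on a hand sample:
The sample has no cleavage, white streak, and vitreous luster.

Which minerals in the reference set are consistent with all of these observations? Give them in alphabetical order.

No cleavage — Corundum, Hematite, Serpentine, Chromite, Quartz, Garnet remain.
White streak is inconsistent with Hematite, Chromite.
Vitreous luster eliminates Serpentine.
The minerals that satisfy all observations are Corundum, Garnet, Quartz.

Corundum, Garnet, Quartz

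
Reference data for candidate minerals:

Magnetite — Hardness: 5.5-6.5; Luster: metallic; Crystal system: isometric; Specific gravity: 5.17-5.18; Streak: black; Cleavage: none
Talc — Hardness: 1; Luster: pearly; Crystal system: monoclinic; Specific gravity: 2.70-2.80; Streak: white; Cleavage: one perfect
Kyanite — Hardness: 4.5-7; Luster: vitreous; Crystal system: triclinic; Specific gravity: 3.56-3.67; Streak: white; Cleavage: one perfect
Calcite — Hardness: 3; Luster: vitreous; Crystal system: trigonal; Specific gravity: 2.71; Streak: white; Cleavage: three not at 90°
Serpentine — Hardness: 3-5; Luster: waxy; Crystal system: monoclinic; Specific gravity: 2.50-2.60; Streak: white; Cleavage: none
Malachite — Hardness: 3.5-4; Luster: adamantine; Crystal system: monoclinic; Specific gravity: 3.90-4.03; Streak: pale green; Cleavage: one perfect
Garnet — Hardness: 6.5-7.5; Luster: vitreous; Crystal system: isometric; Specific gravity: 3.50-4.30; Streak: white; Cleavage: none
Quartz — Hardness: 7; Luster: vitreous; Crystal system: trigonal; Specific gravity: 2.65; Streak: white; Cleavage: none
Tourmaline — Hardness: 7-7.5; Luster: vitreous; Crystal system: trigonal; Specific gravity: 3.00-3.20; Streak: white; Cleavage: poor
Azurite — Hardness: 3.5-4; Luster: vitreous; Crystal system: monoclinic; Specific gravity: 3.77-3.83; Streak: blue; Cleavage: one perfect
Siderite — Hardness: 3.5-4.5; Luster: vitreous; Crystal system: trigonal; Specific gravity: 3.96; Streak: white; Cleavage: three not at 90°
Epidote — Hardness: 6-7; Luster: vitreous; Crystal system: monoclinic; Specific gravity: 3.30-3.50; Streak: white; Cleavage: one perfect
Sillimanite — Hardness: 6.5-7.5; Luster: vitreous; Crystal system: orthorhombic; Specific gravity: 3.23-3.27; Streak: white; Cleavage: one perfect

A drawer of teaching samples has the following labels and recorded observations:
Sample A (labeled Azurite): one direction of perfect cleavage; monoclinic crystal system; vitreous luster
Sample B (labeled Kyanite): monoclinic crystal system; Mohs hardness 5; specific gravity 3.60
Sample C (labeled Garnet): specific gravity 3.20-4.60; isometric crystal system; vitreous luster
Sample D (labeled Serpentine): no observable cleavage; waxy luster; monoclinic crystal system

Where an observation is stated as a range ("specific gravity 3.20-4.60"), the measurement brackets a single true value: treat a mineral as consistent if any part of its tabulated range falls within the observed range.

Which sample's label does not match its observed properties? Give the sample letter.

Sample A: all recorded properties match Azurite.
Sample B: monoclinic crystal system is outside the reference for Kyanite (triclinic system) — mislabeled.
Sample C: all recorded properties match Garnet.
Sample D: all recorded properties match Serpentine.
The mislabeled specimen is B.

B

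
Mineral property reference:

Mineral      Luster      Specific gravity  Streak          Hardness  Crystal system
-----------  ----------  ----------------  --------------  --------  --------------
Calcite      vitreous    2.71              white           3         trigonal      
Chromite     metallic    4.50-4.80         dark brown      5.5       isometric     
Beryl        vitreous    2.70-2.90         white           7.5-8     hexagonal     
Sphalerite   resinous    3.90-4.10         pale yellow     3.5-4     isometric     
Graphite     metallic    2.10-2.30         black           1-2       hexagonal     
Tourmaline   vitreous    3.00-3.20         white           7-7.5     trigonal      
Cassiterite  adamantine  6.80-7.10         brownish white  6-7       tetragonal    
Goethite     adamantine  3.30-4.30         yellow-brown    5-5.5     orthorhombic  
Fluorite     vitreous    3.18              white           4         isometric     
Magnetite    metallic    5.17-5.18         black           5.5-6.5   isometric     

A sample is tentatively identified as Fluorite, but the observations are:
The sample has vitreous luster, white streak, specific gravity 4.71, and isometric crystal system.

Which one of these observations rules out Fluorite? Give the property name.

Vitreous luster: Fluorite has vitreous luster — agrees.
White streak: Fluorite has white streak — agrees.
Specific gravity 4.71: Fluorite has SG 3.18 — inconsistent.
Isometric crystal system: Fluorite has isometric system — agrees.
The specific gravity is the one property that does not fit.

specific gravity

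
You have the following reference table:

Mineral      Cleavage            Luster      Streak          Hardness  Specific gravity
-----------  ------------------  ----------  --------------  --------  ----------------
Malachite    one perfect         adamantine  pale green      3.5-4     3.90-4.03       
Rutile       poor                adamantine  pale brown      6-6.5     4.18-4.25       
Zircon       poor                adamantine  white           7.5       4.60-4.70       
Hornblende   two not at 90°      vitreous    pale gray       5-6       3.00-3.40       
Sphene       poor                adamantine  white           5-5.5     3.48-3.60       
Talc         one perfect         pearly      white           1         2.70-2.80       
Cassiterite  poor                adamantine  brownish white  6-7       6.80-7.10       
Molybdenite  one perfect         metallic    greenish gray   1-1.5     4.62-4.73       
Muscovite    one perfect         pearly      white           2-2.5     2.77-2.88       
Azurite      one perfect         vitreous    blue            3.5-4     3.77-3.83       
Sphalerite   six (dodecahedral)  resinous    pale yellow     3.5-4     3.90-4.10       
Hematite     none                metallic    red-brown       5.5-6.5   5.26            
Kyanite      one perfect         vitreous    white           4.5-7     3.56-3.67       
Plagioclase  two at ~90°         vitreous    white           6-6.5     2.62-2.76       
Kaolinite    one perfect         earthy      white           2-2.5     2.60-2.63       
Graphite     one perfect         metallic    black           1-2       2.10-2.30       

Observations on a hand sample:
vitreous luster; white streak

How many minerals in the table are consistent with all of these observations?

2

Vitreous luster: narrows the field to Hornblende, Azurite, Kyanite, Plagioclase.
White streak eliminates Hornblende, Azurite.
Remaining candidates: Kyanite, Plagioclase.
That is 2 minerals.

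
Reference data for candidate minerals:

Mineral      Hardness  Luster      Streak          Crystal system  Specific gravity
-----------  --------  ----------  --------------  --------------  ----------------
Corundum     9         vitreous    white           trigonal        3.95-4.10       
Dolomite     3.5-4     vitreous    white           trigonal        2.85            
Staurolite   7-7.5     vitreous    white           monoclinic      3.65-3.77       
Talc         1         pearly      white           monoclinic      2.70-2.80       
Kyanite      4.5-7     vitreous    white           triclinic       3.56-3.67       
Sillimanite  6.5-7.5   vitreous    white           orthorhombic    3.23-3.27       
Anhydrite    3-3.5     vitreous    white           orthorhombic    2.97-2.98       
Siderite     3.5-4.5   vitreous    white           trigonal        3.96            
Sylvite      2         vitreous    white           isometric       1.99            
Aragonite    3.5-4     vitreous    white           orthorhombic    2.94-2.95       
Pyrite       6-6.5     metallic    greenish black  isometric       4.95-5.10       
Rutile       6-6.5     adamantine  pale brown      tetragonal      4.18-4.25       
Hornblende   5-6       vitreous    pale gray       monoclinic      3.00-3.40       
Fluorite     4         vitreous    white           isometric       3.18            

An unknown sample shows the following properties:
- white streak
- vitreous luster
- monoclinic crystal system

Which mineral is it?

Staurolite

White streak is inconsistent with Pyrite, Rutile, Hornblende.
Vitreous luster excludes Talc.
Monoclinic crystal system — Staurolite remains.
Only Staurolite satisfies all observations.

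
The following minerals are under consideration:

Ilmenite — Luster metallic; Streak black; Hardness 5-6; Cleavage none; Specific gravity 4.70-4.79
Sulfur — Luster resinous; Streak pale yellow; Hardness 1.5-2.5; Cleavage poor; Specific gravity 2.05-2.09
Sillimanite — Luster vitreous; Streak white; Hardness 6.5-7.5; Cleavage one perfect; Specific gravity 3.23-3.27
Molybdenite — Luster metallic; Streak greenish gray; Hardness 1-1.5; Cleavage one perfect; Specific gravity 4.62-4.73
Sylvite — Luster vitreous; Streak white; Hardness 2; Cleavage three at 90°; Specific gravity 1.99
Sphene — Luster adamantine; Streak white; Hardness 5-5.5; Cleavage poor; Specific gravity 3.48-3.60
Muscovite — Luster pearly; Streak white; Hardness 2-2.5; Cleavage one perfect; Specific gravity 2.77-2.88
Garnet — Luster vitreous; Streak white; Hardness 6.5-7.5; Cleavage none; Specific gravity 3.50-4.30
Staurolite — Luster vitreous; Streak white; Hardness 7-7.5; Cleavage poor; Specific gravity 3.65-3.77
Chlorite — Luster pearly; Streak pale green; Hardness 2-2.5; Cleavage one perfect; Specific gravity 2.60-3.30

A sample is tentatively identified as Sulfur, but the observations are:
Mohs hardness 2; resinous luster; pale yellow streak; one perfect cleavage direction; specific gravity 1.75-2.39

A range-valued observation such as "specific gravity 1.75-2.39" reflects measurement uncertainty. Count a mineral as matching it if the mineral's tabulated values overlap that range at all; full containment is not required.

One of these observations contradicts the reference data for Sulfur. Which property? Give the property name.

cleavage

Mohs hardness 2: Sulfur has hardness 1.5-2.5 — within range.
Resinous luster: Sulfur has resinous luster — within range.
Pale yellow streak: Sulfur has pale yellow streak — within range.
One perfect cleavage direction: Sulfur has cleavage poor — inconsistent.
Specific gravity 1.75-2.39: Sulfur has SG 2.05-2.09 — within range.
Everything matches except the cleavage.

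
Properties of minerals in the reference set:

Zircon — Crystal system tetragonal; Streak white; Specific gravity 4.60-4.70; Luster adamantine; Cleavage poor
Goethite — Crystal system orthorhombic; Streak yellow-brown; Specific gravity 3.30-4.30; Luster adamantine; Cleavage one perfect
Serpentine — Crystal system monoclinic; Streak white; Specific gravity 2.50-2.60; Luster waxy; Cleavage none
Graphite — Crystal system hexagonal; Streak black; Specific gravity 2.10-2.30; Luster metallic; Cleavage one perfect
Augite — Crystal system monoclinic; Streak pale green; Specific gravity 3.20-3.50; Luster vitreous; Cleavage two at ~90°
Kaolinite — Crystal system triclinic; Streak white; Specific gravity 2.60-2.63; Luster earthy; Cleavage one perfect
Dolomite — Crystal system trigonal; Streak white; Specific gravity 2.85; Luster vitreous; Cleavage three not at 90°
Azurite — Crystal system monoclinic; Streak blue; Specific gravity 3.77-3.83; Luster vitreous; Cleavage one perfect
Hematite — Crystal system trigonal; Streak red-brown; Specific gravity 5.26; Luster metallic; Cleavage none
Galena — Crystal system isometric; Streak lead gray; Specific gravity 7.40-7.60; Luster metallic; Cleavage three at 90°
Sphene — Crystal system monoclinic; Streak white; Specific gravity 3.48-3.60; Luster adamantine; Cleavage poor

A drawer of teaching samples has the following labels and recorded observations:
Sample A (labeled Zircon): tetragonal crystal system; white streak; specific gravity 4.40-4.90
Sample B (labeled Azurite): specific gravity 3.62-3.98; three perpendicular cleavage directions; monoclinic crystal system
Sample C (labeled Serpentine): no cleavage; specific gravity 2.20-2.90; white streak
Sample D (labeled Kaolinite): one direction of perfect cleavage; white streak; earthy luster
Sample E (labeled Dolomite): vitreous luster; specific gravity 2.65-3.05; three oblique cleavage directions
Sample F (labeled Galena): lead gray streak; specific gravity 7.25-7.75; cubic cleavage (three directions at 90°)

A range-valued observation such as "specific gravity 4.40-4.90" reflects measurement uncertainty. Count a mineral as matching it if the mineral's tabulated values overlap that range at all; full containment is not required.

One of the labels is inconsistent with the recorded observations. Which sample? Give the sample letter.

Sample A: observations are consistent with Zircon.
Sample B: three perpendicular cleavage directions is outside the reference for Azurite (cleavage one perfect) — mislabeled.
Sample C: observations are consistent with Serpentine.
Sample D: observations are consistent with Kaolinite.
Sample E: observations are consistent with Dolomite.
Sample F: observations are consistent with Galena.
The mislabeled specimen is B.

B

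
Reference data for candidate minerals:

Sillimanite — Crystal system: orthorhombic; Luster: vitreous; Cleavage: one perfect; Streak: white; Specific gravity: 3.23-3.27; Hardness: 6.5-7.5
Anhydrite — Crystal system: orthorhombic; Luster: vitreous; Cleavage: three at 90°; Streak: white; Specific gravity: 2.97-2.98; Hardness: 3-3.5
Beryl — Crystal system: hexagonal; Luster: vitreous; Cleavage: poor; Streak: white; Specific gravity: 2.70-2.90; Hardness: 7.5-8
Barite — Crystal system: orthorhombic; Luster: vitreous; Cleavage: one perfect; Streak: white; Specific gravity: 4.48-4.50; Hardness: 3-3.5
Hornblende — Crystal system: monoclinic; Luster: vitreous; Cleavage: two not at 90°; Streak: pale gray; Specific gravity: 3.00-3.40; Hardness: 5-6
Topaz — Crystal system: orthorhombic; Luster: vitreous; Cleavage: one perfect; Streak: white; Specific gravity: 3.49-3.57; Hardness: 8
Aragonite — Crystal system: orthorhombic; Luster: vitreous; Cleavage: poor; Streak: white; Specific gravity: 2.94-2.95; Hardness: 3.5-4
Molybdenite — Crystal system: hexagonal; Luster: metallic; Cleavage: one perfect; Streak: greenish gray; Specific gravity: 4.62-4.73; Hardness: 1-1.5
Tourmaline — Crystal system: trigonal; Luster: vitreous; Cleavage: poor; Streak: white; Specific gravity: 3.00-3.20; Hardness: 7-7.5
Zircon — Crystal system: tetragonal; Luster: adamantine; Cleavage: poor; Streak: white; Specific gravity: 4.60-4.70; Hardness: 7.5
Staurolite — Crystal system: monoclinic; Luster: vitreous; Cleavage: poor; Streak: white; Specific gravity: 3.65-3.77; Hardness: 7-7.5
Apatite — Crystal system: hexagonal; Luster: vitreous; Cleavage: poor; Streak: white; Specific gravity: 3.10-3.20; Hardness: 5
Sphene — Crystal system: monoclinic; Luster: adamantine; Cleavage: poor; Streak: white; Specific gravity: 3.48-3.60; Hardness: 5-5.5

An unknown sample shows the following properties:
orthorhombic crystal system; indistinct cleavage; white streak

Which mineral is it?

Aragonite

Orthorhombic crystal system: narrows the field to Sillimanite, Anhydrite, Barite, Topaz, Aragonite.
Indistinct cleavage: only Aragonite remains.
White streak: consistent with all remaining minerals.
Aragonite is the sole remaining match.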